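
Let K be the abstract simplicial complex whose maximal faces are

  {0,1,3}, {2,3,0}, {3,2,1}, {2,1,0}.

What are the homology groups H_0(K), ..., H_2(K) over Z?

H_0 ≅ Z,  H_1 = 0,  H_2 ≅ Z.

We work with the vertex ordering 0 < 1 < 2 < 3. The simplices of K, each written with vertices in increasing order, are:

  0-simplices (4): [0], [1], [2], [3]
  1-simplices (6): [0,1], [0,2], [0,3], [1,2], [1,3], [2,3]
  2-simplices (4): [0,1,2], [0,1,3], [0,2,3], [1,2,3]

Hence C_0 ≅ Z^4, C_1 ≅ Z^6, C_2 ≅ Z^4.

The boundary map ∂_1: C_1 → C_0 is given by ∂[p,q] = [q] − [p].
The resulting 4×6 matrix has rank 3, and its Smith normal form has invariant factors (1,1,1).

∂_2: C_2 → C_1 maps a triangle to the signed sum of its edges. For instance
  ∂[1,2,3] = [2,3] − [1,3] + [1,2],
  ∂[0,1,3] = [1,3] − [0,3] + [0,1].
The 6×4 boundary matrix has rank 3 and Smith normal form diag(1,1,1).

Now H_k = ker ∂_k / im ∂_{k+1}, so:

  H_0: rank C_0 − rank ∂_1 = 4 − 3 = 1, and the invariant factors of ∂_1 are all 1, so H_0 = Z.
  H_1: rank ker ∂_1 − rank ∂_2 = (6 − 3) − 3 = 0, and the invariant factors of ∂_2 are all 1, so H_1 = 0.
  H_2: rank ker ∂_2 − rank ∂_3 = (4 − 3) − 0 = 1, and there is no ∂_3, so H_2 = Z.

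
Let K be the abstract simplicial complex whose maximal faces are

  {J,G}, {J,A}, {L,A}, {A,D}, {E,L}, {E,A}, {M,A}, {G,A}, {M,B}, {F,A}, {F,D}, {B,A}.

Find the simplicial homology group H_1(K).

We work with the vertex ordering A < B < D < E < F < G < J < L < M. The simplices of K, each written with vertices in increasing order, are:

  0-simplices (9): A, B, D, E, F, G, J, L, M
  1-simplices (12): AB, AD, AE, AF, AG, AJ, AL, AM, BM, DF, EL, GJ

Hence C_0 ≅ Z^9, C_1 ≅ Z^12.

The boundary map ∂_1: C_1 → C_0 is given by ∂[p,q] = [q] − [p]. For instance
  ∂AL = L − A.
As a 9×12 matrix over Z this has rank 8, with invariant factors (1,1,1,1,1,1,1,1).

Now H_k = ker ∂_k / im ∂_{k+1}, so:

  H_1: rank ker ∂_1 − rank ∂_2 = (12 − 8) − 0 = 4, and there is no ∂_2, so H_1 ≅ Z^4.

H_1 = Z^4.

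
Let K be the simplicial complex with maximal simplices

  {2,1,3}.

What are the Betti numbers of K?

We work with the vertex ordering 1 < 2 < 3. The simplices of K, each written with vertices in increasing order, are:

  0-simplices (3): [1], [2], [3]
  1-simplices (3): [1,2], [1,3], [2,3]
  2-simplices (1): [1,2,3]

so the chain groups are C_0 ≅ Z^3, C_1 ≅ Z^3, C_2 ≅ Z^1.

∂_1: C_1 → C_0 is given by ∂[p,q] = [q] − [p]. For instance
  ∂[1,3] = [3] − [1].
As a 3×3 matrix over Z this has rank 2, with invariant factors (1,1).

Boundary ∂_2: C_2 → C_1 acts by ∂[p,q,r] = [q,r] − [p,r] + [p,q]. For instance
  ∂[1,2,3] = [2,3] − [1,3] + [1,2].
As a 3×1 matrix over Z this has rank 1, with invariant factors (1).

Computing H_k = (kernel of ∂_k) / (image of ∂_{k+1}):

  H_0: rank C_0 − rank ∂_1 = 3 − 2 = 1, and the invariant factors of ∂_1 are all 1, so H_0 = Z.
  H_1: rank ker ∂_1 − rank ∂_2 = (3 − 2) − 1 = 0, and the invariant factors of ∂_2 are all 1, so H_1 = 0.
  H_2: rank ker ∂_2 − rank ∂_3 = (1 − 1) − 0 = 0, and there is no ∂_3, so H_2 = 0.

As a check, the Euler characteristic is 3 − 3 + 1 = 1, which agrees with 1 − 0 + 0 = 1.
(K is a triangulation of the 2-simplex.)

Hence the Betti numbers are b_0 = 1, b_1 = 0, b_2 = 0.

b_0 = 1, b_1 = 0, b_2 = 0.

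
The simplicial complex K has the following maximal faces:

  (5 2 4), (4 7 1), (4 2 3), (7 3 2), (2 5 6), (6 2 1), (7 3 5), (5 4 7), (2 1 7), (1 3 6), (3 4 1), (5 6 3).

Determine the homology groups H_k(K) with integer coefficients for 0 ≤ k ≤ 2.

Take the total order 1 < 2 < 3 < 4 < 5 < 6 < 7 on the vertex set. Then K (dimension 2) consists of the simplices:

  0-simplices (7): [1], [2], [3], [4], [5], [6], [7]
  1-simplices (18): [1,2], [1,3], [1,4], [1,6], [1,7], [2,3], [2,4], [2,5], [2,6], [2,7], [3,4], [3,5], [3,6], [3,7], [4,5], [4,7], [5,6], [5,7]
  2-simplices (12): [1,2,6], [1,2,7], [1,3,4], [1,3,6], [1,4,7], [2,3,4], [2,3,7], [2,4,5], [2,5,6], [3,5,6], [3,5,7], [4,5,7]

Hence C_0 ≅ Z^7, C_1 ≅ Z^18, C_2 ≅ Z^12.

∂_1: C_1 → C_0 maps an edge to its endpoints' difference, ∂[p,q] = q − p.
The resulting 7×18 matrix has rank 6, and its Smith normal form has invariant factors (1,1,1,1,1,1).

Boundary ∂_2: C_2 → C_1 acts by ∂[p,q,r] = [q,r] − [p,r] + [p,q]. For instance
  ∂[1,2,7] = [2,7] − [1,7] + [1,2],
  ∂[2,3,7] = [3,7] − [2,7] + [2,3].
As a 18×12 matrix over Z this has rank 12, with invariant factors (1,1,1,1,1,1,1,1,1,1,1,2).

Now H_k = ker ∂_k / im ∂_{k+1}, so:

  H_0: rank C_0 − rank ∂_1 = 7 − 6 = 1, and the invariant factors of ∂_1 are all 1, so H_0 ≅ Z.
  H_1: rank ker ∂_1 − rank ∂_2 = (18 − 6) − 12 = 0, and ∂_2 has invariant factor 2 > 1, so H_1 ≅ Z/2Z.
  H_2: rank ker ∂_2 − rank ∂_3 = (12 − 12) − 0 = 0, and there is no ∂_3, so H_2 ≅ 0.

As a check, the Euler characteristic is 7 − 18 + 12 = 1, which agrees with 1 − 0 + 0 = 1.
(K is a triangulation of the real projective plane RP^2.)

H_0 = Z,  H_1 = Z/2Z,  H_2 = 0.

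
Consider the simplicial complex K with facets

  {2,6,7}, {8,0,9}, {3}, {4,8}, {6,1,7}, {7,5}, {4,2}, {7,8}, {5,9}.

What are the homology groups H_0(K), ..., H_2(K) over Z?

H_0 = Z^2,  H_1 = Z^2,  H_2 = 0.

Order the vertices as 0 < 1 < 2 < 3 < 4 < 5 < 6 < 7 < 8 < 9. Listing each simplex with vertices in this order, K has dimension 2 with simplices:

  0-simplices (10): [0], [1], [2], [3], [4], [5], [6], [7], [8], [9]
  1-simplices (13): [0,8], [0,9], [1,6], [1,7], [2,4], [2,6], [2,7], [4,8], [5,7], [5,9], [6,7], [7,8], [8,9]
  2-simplices (3): [0,8,9], [1,6,7], [2,6,7]

so the chain groups are C_0 ≅ Z^10, C_1 ≅ Z^13, C_2 ≅ Z^3.

The boundary map ∂_1: C_1 → C_0 is given by ∂[p,q] = [q] − [p]. For instance
  ∂[7,8] = [8] − [7].
As a 10×13 matrix over Z this has rank 8, with invariant factors (1,1,1,1,1,1,1,1).

Boundary ∂_2: C_2 → C_1 sends each 2-simplex [p,q,r] to [q,r] − [p,r] + [p,q]. For instance
  ∂[0,8,9] = [8,9] − [0,9] + [0,8],
  ∂[1,6,7] = [6,7] − [1,7] + [1,6].
This gives a 13×3 integer matrix of rank 3; reducing to Smith normal form yields diagonal entries (1,1,1).

Computing H_k = (kernel of ∂_k) / (image of ∂_{k+1}):

  H_0: rank C_0 − rank ∂_1 = 10 − 8 = 2, and the invariant factors of ∂_1 are all 1, so H_0 = Z^2.
  H_1: rank ker ∂_1 − rank ∂_2 = (13 − 8) − 3 = 2, and the invariant factors of ∂_2 are all 1, so H_1 = Z^2.
  H_2: rank ker ∂_2 − rank ∂_3 = (3 − 3) − 0 = 0, and there is no ∂_3, so H_2 = 0.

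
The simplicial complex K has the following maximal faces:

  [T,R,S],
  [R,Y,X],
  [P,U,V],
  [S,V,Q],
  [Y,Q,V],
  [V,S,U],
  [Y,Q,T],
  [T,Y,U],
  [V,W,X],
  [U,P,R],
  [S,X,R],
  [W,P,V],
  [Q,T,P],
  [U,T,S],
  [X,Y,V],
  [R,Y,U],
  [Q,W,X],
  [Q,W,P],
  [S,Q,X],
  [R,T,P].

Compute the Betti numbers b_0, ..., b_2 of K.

Fix the vertex order P < Q < R < S < T < U < V < W < X < Y and write every simplex with vertices in increasing order. Then dim K = 2 and the simplices of K are:

  0-simplices (10): P, Q, R, S, T, U, V, W, X, Y
  1-simplices (30): PQ, PR, PT, PU, PV, PW, QS, QT, QV, QW, QX, QY, RS, RT, RU, RX, RY, ST, SU, SV, SX, TU, TY, UV, UY, VW, VX, VY, WX, XY
  2-simplices (20): PQT, PQW, PRT, PRU, PUV, PVW, QSV, QSX, QTY, QVY, QWX, RST, RSX, RUY, RXY, STU, SUV, TUY, VWX, VXY

so the chain groups are C_0 ≅ Z^10, C_1 ≅ Z^30, C_2 ≅ Z^20.

Boundary ∂_1: C_1 → C_0 sends each edge [p,q] (with p < q) to q − p. For instance
  ∂QV = V − Q.
The 10×30 boundary matrix has rank 9 and Smith normal form diag(1,1,1,1,1,1,1,1,1).

The boundary map ∂_2: C_2 → C_1 sends each 2-simplex [p,q,r] to [q,r] − [p,r] + [p,q]. For instance
  ∂PUV = UV − PV + PU,
  ∂VWX = WX − VX + VW.
The resulting 30×20 matrix has rank 20, and its Smith normal form has invariant factors (1,1,1,1,1,1,1,1,1,1,1,1,1,1,1,1,1,1,1,2).

Computing H_k = (kernel of ∂_k) / (image of ∂_{k+1}):

  H_0: rank C_0 − rank ∂_1 = 10 − 9 = 1, and the invariant factors of ∂_1 are all 1, so H_0 = Z.
  H_1: rank ker ∂_1 − rank ∂_2 = (30 − 9) − 20 = 1, and ∂_2 has invariant factor 2 > 1, so H_1 = Z ⊕ Z/2Z.
  H_2: rank ker ∂_2 − rank ∂_3 = (20 − 20) − 0 = 0, and there is no ∂_3, so H_2 = 0.

(K is a triangulation of the Klein bottle.)

Hence the Betti numbers are b_0 = 1, b_1 = 1, b_2 = 0.

b_0 = 1, b_1 = 1, b_2 = 0.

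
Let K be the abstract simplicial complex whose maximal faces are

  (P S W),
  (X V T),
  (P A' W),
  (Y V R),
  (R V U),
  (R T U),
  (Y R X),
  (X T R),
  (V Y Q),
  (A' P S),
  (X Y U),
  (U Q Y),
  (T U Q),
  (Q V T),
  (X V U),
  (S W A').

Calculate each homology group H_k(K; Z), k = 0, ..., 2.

Take the total order P < Q < R < S < T < U < V < W < X < Y < A' on the vertex set. Then K (dimension 2) consists of the simplices:

  0-simplices (11): [P], [Q], [R], [S], [T], [U], [V], [W], [X], [Y], [A']
  1-simplices (24): (24 of them)
  2-simplices (16): [P,S,W], [P,S,A'], [P,W,A'], [Q,T,U], [Q,T,V], [Q,U,Y], [Q,V,Y], [R,T,U], [R,T,X], [R,U,V], [R,V,Y], [R,X,Y], [S,W,A'], [T,V,X], [U,V,X], [U,X,Y]

so the chain groups are C_0 ≅ Z^11, C_1 ≅ Z^24, C_2 ≅ Z^16.

The boundary map ∂_1: C_1 → C_0 is given by ∂[p,q] = [q] − [p]. For instance
  ∂[T,V] = [V] − [T].
The 11×24 boundary matrix has rank 9 and Smith normal form diag(1,1,1,1,1,1,1,1,1).

Boundary ∂_2: C_2 → C_1 maps a triangle to the signed sum of its edges. For instance
  ∂[P,S,A'] = [S,A'] − [P,A'] + [P,S],
  ∂[U,V,X] = [V,X] − [U,X] + [U,V].
As a 24×16 matrix over Z this has rank 15, with invariant factors (1,1,1,1,1,1,1,1,1,1,1,1,1,1,2).

From H_k ≅ ker(∂_k) / im(∂_{k+1}) we obtain:

  H_0: rank C_0 − rank ∂_1 = 11 − 9 = 2, and the invariant factors of ∂_1 are all 1, so H_0 ≅ Z^2.
  H_1: rank ker ∂_1 − rank ∂_2 = (24 − 9) − 15 = 0, and ∂_2 has invariant factor 2 > 1, so H_1 ≅ Z/2Z.
  H_2: rank ker ∂_2 − rank ∂_3 = (16 − 15) − 0 = 1, and there is no ∂_3, so H_2 ≅ Z.

As a check, the Euler characteristic is 11 − 24 + 16 = 3, which agrees with 2 − 0 + 1 = 3.

H_0 ≅ Z^2,  H_1 ≅ Z/2Z,  H_2 ≅ Z.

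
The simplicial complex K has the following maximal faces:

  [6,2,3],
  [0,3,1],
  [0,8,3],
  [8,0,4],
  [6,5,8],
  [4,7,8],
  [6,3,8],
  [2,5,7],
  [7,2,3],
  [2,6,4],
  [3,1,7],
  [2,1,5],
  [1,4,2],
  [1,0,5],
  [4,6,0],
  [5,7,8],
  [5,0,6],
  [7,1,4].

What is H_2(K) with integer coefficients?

We work with the vertex ordering 0 < 1 < 2 < 3 < 4 < 5 < 6 < 7 < 8. The simplices of K, each written with vertices in increasing order, are:

  0-simplices (9): [0], [1], [2], [3], [4], [5], [6], [7], [8]
  1-simplices (27): (27 of them)
  2-simplices (18): [0,1,3], [0,1,5], [0,3,8], [0,4,6], [0,4,8], [0,5,6], [1,2,4], [1,2,5], [1,3,7], [1,4,7], [2,3,6], [2,3,7], [2,4,6], [2,5,7], [3,6,8], [4,7,8], [5,6,8], [5,7,8]

giving chain groups C_0 ≅ Z^9, C_1 ≅ Z^27, C_2 ≅ Z^18.

The boundary map ∂_1: C_1 → C_0 sends each edge [p,q] (with p < q) to q − p. For instance
  ∂[7,8] = [8] − [7].
This gives a 9×27 integer matrix of rank 8; reducing to Smith normal form yields diagonal entries (1,1,1,1,1,1,1,1).

The boundary map ∂_2: C_2 → C_1 maps a triangle to the signed sum of its edges. For instance
  ∂[3,6,8] = [6,8] − [3,8] + [3,6],
  ∂[1,2,4] = [2,4] − [1,4] + [1,2].
This gives a 27×18 integer matrix of rank 18; reducing to Smith normal form yields diagonal entries (1,1,1,1,1,1,1,1,1,1,1,1,1,1,1,1,1,2).

Computing H_k = (kernel of ∂_k) / (image of ∂_{k+1}):

  H_2: rank ker ∂_2 − rank ∂_3 = (18 − 18) − 0 = 0, and there is no ∂_3, so H_2 = 0.

(K is a triangulation of the Klein bottle.)

H_2 ≅ 0.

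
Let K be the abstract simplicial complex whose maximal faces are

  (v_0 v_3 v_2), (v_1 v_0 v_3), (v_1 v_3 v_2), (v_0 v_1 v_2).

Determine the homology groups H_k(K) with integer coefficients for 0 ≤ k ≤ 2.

Fix the vertex order v_0 < v_1 < v_2 < v_3 and write every simplex with vertices in increasing order. Then dim K = 2 and the simplices of K are:

  0-simplices (4): [v_0], [v_1], [v_2], [v_3]
  1-simplices (6): [v_0,v_1], [v_0,v_2], [v_0,v_3], [v_1,v_2], [v_1,v_3], [v_2,v_3]
  2-simplices (4): [v_0,v_1,v_2], [v_0,v_1,v_3], [v_0,v_2,v_3], [v_1,v_2,v_3]

giving chain groups C_0 ≅ Z^4, C_1 ≅ Z^6, C_2 ≅ Z^4.

The boundary map ∂_1: C_1 → C_0 sends each edge [p,q] (with p < q) to q − p.
The resulting 4×6 matrix has rank 3, and its Smith normal form has invariant factors (1,1,1).

The boundary map ∂_2: C_2 → C_1 maps a triangle to the signed sum of its edges. For instance
  ∂[v_0,v_1,v_3] = [v_1,v_3] − [v_0,v_3] + [v_0,v_1],
  ∂[v_0,v_2,v_3] = [v_2,v_3] − [v_0,v_3] + [v_0,v_2].
As a 6×4 matrix over Z this has rank 3, with invariant factors (1,1,1).

From H_k ≅ ker(∂_k) / im(∂_{k+1}) we obtain:

  H_0: rank C_0 − rank ∂_1 = 4 − 3 = 1, and the invariant factors of ∂_1 are all 1, so H_0 ≅ Z.
  H_1: rank ker ∂_1 − rank ∂_2 = (6 − 3) − 3 = 0, and the invariant factors of ∂_2 are all 1, so H_1 ≅ 0.
  H_2: rank ker ∂_2 − rank ∂_3 = (4 − 3) − 0 = 1, and there is no ∂_3, so H_2 ≅ Z.

As a check, the Euler characteristic is 4 − 6 + 4 = 2, which agrees with 1 − 0 + 1 = 2.

H_0 ≅ Z,  H_1 = 0,  H_2 ≅ Z.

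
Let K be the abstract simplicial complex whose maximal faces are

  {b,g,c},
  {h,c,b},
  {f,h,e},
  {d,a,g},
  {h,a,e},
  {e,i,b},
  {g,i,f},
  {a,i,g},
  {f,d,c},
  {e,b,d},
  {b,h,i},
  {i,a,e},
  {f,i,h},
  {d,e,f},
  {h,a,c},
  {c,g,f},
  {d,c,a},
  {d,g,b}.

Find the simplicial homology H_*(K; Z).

Order the vertices as a < b < c < d < e < f < g < h < i. Listing each simplex with vertices in this order, K has dimension 2 with simplices:

  0-simplices (9): a, b, c, d, e, f, g, h, i
  1-simplices (27): ac, ad, ae, ag, ah, ai, bc, bd, be, bg, bh, bi, cd, cf, cg, ch, de, df, dg, ef, eh, ei, fg, fh, fi, gi, hi
  2-simplices (18): acd, ach, adg, aeh, aei, agi, bcg, bch, bde, bdg, bei, bhi, cdf, cfg, def, efh, fgi, fhi

Hence C_0 ≅ Z^9, C_1 ≅ Z^27, C_2 ≅ Z^18.

∂_1: C_1 → C_0 maps an edge to its endpoints' difference, ∂[p,q] = q − p.
As a 9×27 matrix over Z this has rank 8, with invariant factors (1,1,1,1,1,1,1,1).

The boundary map ∂_2: C_2 → C_1 acts by ∂[p,q,r] = [q,r] − [p,r] + [p,q]. For instance
  ∂bde = de − be + bd,
  ∂aeh = eh − ah + ae.
This gives a 27×18 integer matrix of rank 18; reducing to Smith normal form yields diagonal entries (1,1,1,1,1,1,1,1,1,1,1,1,1,1,1,1,1,2).

Reading off H_k = ker ∂_k / im ∂_{k+1}:

  H_0: rank C_0 − rank ∂_1 = 9 − 8 = 1, and the invariant factors of ∂_1 are all 1, so H_0 = Z.
  H_1: rank ker ∂_1 − rank ∂_2 = (27 − 8) − 18 = 1, and ∂_2 has invariant factor 2 > 1, so H_1 = Z ⊕ Z/2.
  H_2: rank ker ∂_2 − rank ∂_3 = (18 − 18) − 0 = 0, and there is no ∂_3, so H_2 = 0.

As a check, the Euler characteristic is 9 − 27 + 18 = 0, which agrees with 1 − 1 + 0 = 0.

H_0 ≅ Z,  H_1 ≅ Z ⊕ Z/2,  H_2 = 0.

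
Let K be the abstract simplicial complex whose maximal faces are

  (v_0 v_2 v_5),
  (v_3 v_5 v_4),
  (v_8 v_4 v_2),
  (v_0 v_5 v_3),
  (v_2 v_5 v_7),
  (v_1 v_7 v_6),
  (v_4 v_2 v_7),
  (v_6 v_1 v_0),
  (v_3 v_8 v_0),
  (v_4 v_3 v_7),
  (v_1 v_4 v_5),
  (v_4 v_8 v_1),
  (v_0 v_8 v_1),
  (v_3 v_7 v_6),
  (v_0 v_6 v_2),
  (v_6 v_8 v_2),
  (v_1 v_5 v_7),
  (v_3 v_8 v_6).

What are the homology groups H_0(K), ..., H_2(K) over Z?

We work with the vertex ordering v_0 < v_1 < v_2 < v_3 < v_4 < v_5 < v_6 < v_7 < v_8. The simplices of K, each written with vertices in increasing order, are:

  0-simplices (9): [v_0], [v_1], [v_2], [v_3], [v_4], [v_5], [v_6], [v_7], [v_8]
  1-simplices (27): (27 of them)
  2-simplices (18): (18 of them)

giving chain groups C_0 ≅ Z^9, C_1 ≅ Z^27, C_2 ≅ Z^18.

Boundary ∂_1: C_1 → C_0 maps an edge to its endpoints' difference, ∂[p,q] = q − p.
As a 9×27 matrix over Z this has rank 8, with invariant factors (1,1,1,1,1,1,1,1).

Boundary ∂_2: C_2 → C_1 maps a triangle to the signed sum of its edges. For instance
  ∂[v_2,v_4,v_7] = [v_4,v_7] − [v_2,v_7] + [v_2,v_4],
  ∂[v_3,v_6,v_7] = [v_6,v_7] − [v_3,v_7] + [v_3,v_6].
This gives a 27×18 integer matrix of rank 18; reducing to Smith normal form yields diagonal entries (1,1,1,1,1,1,1,1,1,1,1,1,1,1,1,1,1,2).

Now H_k = ker ∂_k / im ∂_{k+1}, so:

  H_0: rank C_0 − rank ∂_1 = 9 − 8 = 1, and the invariant factors of ∂_1 are all 1, so H_0 ≅ Z.
  H_1: rank ker ∂_1 − rank ∂_2 = (27 − 8) − 18 = 1, and ∂_2 has invariant factor 2 > 1, so H_1 ≅ Z ⊕ Z/2.
  H_2: rank ker ∂_2 − rank ∂_3 = (18 − 18) − 0 = 0, and there is no ∂_3, so H_2 ≅ 0.

As a check, the Euler characteristic is 9 − 27 + 18 = 0, which agrees with 1 − 1 + 0 = 0.

H_0 = Z,  H_1 = Z ⊕ Z/2,  H_2 = 0.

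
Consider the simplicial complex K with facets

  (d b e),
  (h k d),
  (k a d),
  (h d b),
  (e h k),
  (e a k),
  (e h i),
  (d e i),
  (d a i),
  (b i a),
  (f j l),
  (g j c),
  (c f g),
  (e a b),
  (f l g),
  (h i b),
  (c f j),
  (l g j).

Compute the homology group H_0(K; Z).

H_0 = Z^2.

K has 12 vertices, 27 edges, 18 triangles.
rank ∂_0 = 0, rank ∂_1 = 10 ⇒ b_0 = 12 − 0 − 10 = 2; all invariant factors of ∂_1 are 1 so no torsion. So H_0 ≅ Z^2.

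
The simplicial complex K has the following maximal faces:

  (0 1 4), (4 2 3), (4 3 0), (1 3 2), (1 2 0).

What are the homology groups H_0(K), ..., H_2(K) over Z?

Fix the vertex order 0 < 1 < 2 < 3 < 4 and write every simplex with vertices in increasing order. Then dim K = 2 and the simplices of K are:

  0-simplices (5): [0], [1], [2], [3], [4]
  1-simplices (10): [0,1], [0,2], [0,3], [0,4], [1,2], [1,3], [1,4], [2,3], [2,4], [3,4]
  2-simplices (5): [0,1,2], [0,1,4], [0,3,4], [1,2,3], [2,3,4]

giving chain groups C_0 ≅ Z^5, C_1 ≅ Z^10, C_2 ≅ Z^5.

Boundary ∂_1: C_1 → C_0 maps an edge to its endpoints' difference, ∂[p,q] = q − p. For instance
  ∂[1,3] = [3] − [1].
The 5×10 boundary matrix has rank 4 and Smith normal form diag(1,1,1,1).

The boundary map ∂_2: C_2 → C_1 acts by ∂[p,q,r] = [q,r] − [p,r] + [p,q]. For instance
  ∂[0,3,4] = [3,4] − [0,4] + [0,3],
  ∂[1,2,3] = [2,3] − [1,3] + [1,2].
This gives a 10×5 integer matrix of rank 5; reducing to Smith normal form yields diagonal entries (1,1,1,1,1).

From H_k ≅ ker(∂_k) / im(∂_{k+1}) we obtain:

  H_0: rank C_0 − rank ∂_1 = 5 − 4 = 1, and the invariant factors of ∂_1 are all 1, so H_0 ≅ Z.
  H_1: rank ker ∂_1 − rank ∂_2 = (10 − 4) − 5 = 1, and the invariant factors of ∂_2 are all 1, so H_1 ≅ Z.
  H_2: rank ker ∂_2 − rank ∂_3 = (5 − 5) − 0 = 0, and there is no ∂_3, so H_2 ≅ 0.

As a check, the Euler characteristic is 5 − 10 + 5 = 0, which agrees with 1 − 1 + 0 = 0.

H_0 ≅ Z,  H_1 ≅ Z,  H_2 = 0.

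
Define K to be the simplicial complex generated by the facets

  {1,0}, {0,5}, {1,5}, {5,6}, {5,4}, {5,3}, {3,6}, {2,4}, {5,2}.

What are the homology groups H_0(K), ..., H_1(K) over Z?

Order the vertices as 0 < 1 < 2 < 3 < 4 < 5 < 6. Listing each simplex with vertices in this order, K has dimension 1 with simplices:

  0-simplices (7): [0], [1], [2], [3], [4], [5], [6]
  1-simplices (9): [0,1], [0,5], [1,5], [2,4], [2,5], [3,5], [3,6], [4,5], [5,6]

so the chain groups are C_0 ≅ Z^7, C_1 ≅ Z^9.

Boundary ∂_1: C_1 → C_0 sends each edge [p,q] (with p < q) to q − p.
The 7×9 boundary matrix has rank 6 and Smith normal form diag(1,1,1,1,1,1).

Now H_k = ker ∂_k / im ∂_{k+1}, so:

  H_0: rank C_0 − rank ∂_1 = 7 − 6 = 1, and the invariant factors of ∂_1 are all 1, so H_0 = Z.
  H_1: rank ker ∂_1 − rank ∂_2 = (9 − 6) − 0 = 3, and there is no ∂_2, so H_1 = Z^3.

As a check, the Euler characteristic is 7 − 9 = -2, which agrees with 1 − 3 = -2.
(K is a triangulation of a wedge of 3 circles.)

H_0 ≅ Z,  H_1 ≅ Z^3.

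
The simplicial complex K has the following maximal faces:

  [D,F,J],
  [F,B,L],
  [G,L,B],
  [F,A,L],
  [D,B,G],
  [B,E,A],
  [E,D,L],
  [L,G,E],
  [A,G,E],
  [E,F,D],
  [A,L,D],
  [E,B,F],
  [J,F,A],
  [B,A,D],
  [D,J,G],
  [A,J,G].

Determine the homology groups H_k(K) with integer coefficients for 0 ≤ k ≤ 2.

Fix the vertex order A < B < D < E < F < G < J < L and write every simplex with vertices in increasing order. Then dim K = 2 and the simplices of K are:

  0-simplices (8): A, B, D, E, F, G, J, L
  1-simplices (24): AB, AD, AE, AF, AG, AJ, AL, BD, BE, BF, BG, BL, DE, DF, DG, DJ, DL, EF, EG, EL, FJ, FL, GJ, GL
  2-simplices (16): ABD, ABE, ADL, AEG, AFJ, AFL, AGJ, BDG, BEF, BFL, BGL, DEF, DEL, DFJ, DGJ, EGL

Hence C_0 ≅ Z^8, C_1 ≅ Z^24, C_2 ≅ Z^16.

∂_1: C_1 → C_0 sends each edge [p,q] (with p < q) to q − p.
The 8×24 boundary matrix has rank 7 and Smith normal form diag(1,1,1,1,1,1,1).

The boundary map ∂_2: C_2 → C_1 sends each 2-simplex [p,q,r] to [q,r] − [p,r] + [p,q]. For instance
  ∂DGJ = GJ − DJ + DG,
  ∂AFJ = FJ − AJ + AF.
The resulting 24×16 matrix has rank 15, and its Smith normal form has invariant factors (1,1,1,1,1,1,1,1,1,1,1,1,1,1,1).

Now H_k = ker ∂_k / im ∂_{k+1}, so:

  H_0: rank C_0 − rank ∂_1 = 8 − 7 = 1, and the invariant factors of ∂_1 are all 1, so H_0 ≅ Z.
  H_1: rank ker ∂_1 − rank ∂_2 = (24 − 7) − 15 = 2, and the invariant factors of ∂_2 are all 1, so H_1 ≅ Z^2.
  H_2: rank ker ∂_2 − rank ∂_3 = (16 − 15) − 0 = 1, and there is no ∂_3, so H_2 ≅ Z.

As a check, the Euler characteristic is 8 − 24 + 16 = 0, which agrees with 1 − 2 + 1 = 0.

H_0 ≅ Z,  H_1 ≅ Z^2,  H_2 ≅ Z.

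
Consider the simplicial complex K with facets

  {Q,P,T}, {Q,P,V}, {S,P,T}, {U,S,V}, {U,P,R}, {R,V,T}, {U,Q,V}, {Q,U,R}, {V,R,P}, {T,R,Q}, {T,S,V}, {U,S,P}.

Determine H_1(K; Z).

H_1 ≅ Z/2.

Fix the vertex order P < Q < R < S < T < U < V and write every simplex with vertices in increasing order. Then dim K = 2 and the simplices of K are:

  0-simplices (7): P, Q, R, S, T, U, V
  1-simplices (18): PQ, PR, PS, PT, PU, PV, QR, QT, QU, QV, RT, RU, RV, ST, SU, SV, TV, UV
  2-simplices (12): PQT, PQV, PRU, PRV, PST, PSU, QRT, QRU, QUV, RTV, STV, SUV

giving chain groups C_0 ≅ Z^7, C_1 ≅ Z^18, C_2 ≅ Z^12.

Boundary ∂_1: C_1 → C_0 maps an edge to its endpoints' difference, ∂[p,q] = q − p. For instance
  ∂PV = V − P.
This gives a 7×18 integer matrix of rank 6; reducing to Smith normal form yields diagonal entries (1,1,1,1,1,1).

Boundary ∂_2: C_2 → C_1 maps a triangle to the signed sum of its edges. For instance
  ∂PQV = QV − PV + PQ,
  ∂PSU = SU − PU + PS.
As a 18×12 matrix over Z this has rank 12, with invariant factors (1,1,1,1,1,1,1,1,1,1,1,2).

Computing H_k = (kernel of ∂_k) / (image of ∂_{k+1}):

  H_1: rank ker ∂_1 − rank ∂_2 = (18 − 6) − 12 = 0, and ∂_2 has invariant factor 2 > 1, so H_1 ≅ Z/2.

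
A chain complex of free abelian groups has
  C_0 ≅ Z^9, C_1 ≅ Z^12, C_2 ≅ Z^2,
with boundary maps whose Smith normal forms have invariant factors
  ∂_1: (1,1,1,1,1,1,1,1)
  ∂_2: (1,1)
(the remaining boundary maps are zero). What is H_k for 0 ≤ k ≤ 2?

H_0: b_0 = 9 − 0 − 8 = 1; torsion from ∂_1 factors > 1: none. So H_0 = Z.
H_1: b_1 = 12 − 8 − 2 = 2; torsion from ∂_2 factors > 1: none. So H_1 = Z^2.
H_2: b_2 = 2 − 2 − 0 = 0; torsion from ∂_3 factors > 1: none. So H_2 = 0.

H_0 = Z,  H_1 = Z^2,  H_2 = 0.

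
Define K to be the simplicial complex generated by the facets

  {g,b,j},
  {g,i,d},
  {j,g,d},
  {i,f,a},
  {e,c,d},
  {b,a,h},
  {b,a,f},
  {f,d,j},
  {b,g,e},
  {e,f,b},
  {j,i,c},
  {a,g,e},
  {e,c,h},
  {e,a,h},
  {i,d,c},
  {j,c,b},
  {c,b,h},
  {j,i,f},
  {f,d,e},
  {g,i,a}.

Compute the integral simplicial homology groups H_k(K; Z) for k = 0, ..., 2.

K has 10 vertices, 30 edges, 20 triangles.
rank ∂_0 = 0, rank ∂_1 = 9 ⇒ b_0 = 10 − 0 − 9 = 1; all invariant factors of ∂_1 are 1 so no torsion. So H_0 = Z.
rank ∂_1 = 9, rank ∂_2 = 20 ⇒ b_1 = 30 − 9 − 20 = 1; ∂_2 has invariant factor(s) [2] giving torsion. So H_1 = Z ⊕ Z_2.
rank ∂_2 = 20, rank ∂_3 = 0 ⇒ b_2 = 20 − 20 − 0 = 0. So H_2 = 0.

H_0 = Z,  H_1 = Z ⊕ Z_2,  H_2 = 0.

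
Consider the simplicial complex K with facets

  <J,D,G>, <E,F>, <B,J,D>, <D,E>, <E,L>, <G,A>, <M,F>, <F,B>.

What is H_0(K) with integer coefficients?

H_0 = Z.

Fix the vertex order A < B < D < E < F < G < J < L < M and write every simplex with vertices in increasing order. Then dim K = 2 and the simplices of K are:

  0-simplices (9): A, B, D, E, F, G, J, L, M
  1-simplices (11): AG, BD, BF, BJ, DE, DG, DJ, EF, EL, FM, GJ
  2-simplices (2): BDJ, DGJ

so the chain groups are C_0 ≅ Z^9, C_1 ≅ Z^11, C_2 ≅ Z^2.

Boundary ∂_1: C_1 → C_0 sends each edge [p,q] (with p < q) to q − p.
As a 9×11 matrix over Z this has rank 8, with invariant factors (1,1,1,1,1,1,1,1).

Boundary ∂_2: C_2 → C_1 maps a triangle to the signed sum of its edges. For instance
  ∂DGJ = GJ − DJ + DG,
  ∂BDJ = DJ − BJ + BD.
This gives a 11×2 integer matrix of rank 2; reducing to Smith normal form yields diagonal entries (1,1).

Computing H_k = (kernel of ∂_k) / (image of ∂_{k+1}):

  H_0: rank C_0 − rank ∂_1 = 9 − 8 = 1, and the invariant factors of ∂_1 are all 1, so H_0 = Z.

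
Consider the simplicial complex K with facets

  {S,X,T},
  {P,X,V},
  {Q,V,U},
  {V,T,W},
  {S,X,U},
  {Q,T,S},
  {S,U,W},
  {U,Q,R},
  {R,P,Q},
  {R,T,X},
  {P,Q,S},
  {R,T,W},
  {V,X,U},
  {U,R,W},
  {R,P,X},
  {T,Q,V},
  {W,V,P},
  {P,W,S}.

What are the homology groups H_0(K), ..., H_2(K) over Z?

H_0 = Z,  H_1 = Z^2,  H_2 = Z.

Order the vertices as P < Q < R < S < T < U < V < W < X. Listing each simplex with vertices in this order, K has dimension 2 with simplices:

  0-simplices (9): P, Q, R, S, T, U, V, W, X
  1-simplices (27): PQ, PR, PS, PV, PW, PX, QR, QS, QT, QU, QV, RT, RU, RW, RX, ST, SU, SW, SX, TV, TW, TX, UV, UW, UX, VW, VX
  2-simplices (18): PQR, PQS, PRX, PSW, PVW, PVX, QRU, QST, QTV, QUV, RTW, RTX, RUW, STX, SUW, SUX, TVW, UVX

giving chain groups C_0 ≅ Z^9, C_1 ≅ Z^27, C_2 ≅ Z^18.

∂_1: C_1 → C_0 maps an edge to its endpoints' difference, ∂[p,q] = q − p.
As a 9×27 matrix over Z this has rank 8, with invariant factors (1,1,1,1,1,1,1,1).

The boundary map ∂_2: C_2 → C_1 acts by ∂[p,q,r] = [q,r] − [p,r] + [p,q]. For instance
  ∂UVX = VX − UX + UV,
  ∂QST = ST − QT + QS.
The resulting 27×18 matrix has rank 17, and its Smith normal form has invariant factors (1,1,1,1,1,1,1,1,1,1,1,1,1,1,1,1,1).

Now H_k = ker ∂_k / im ∂_{k+1}, so:

  H_0: rank C_0 − rank ∂_1 = 9 − 8 = 1, and the invariant factors of ∂_1 are all 1, so H_0 = Z.
  H_1: rank ker ∂_1 − rank ∂_2 = (27 − 8) − 17 = 2, and the invariant factors of ∂_2 are all 1, so H_1 = Z^2.
  H_2: rank ker ∂_2 − rank ∂_3 = (18 − 17) − 0 = 1, and there is no ∂_3, so H_2 = Z.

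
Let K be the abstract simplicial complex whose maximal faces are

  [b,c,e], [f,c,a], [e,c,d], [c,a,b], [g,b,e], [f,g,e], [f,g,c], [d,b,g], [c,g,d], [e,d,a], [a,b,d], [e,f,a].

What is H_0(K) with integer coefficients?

H_0 = Z.

K has 7 vertices, 18 edges, 12 triangles.
rank ∂_0 = 0, rank ∂_1 = 6 ⇒ b_0 = 7 − 0 − 6 = 1; all invariant factors of ∂_1 are 1 so no torsion. So H_0 ≅ Z.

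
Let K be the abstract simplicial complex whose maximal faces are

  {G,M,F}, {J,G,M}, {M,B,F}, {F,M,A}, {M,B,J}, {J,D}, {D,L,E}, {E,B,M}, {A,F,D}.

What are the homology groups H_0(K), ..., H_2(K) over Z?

H_0 ≅ Z,  H_1 ≅ Z^2,  H_2 = 0.

Take the total order A < B < D < E < F < G < J < L < M on the vertex set. Then K (dimension 2) consists of the simplices:

  0-simplices (9): A, B, D, E, F, G, J, L, M
  1-simplices (18): AD, AF, AM, BE, BF, BJ, BM, DE, DF, DJ, DL, EL, EM, FG, FM, GJ, GM, JM
  2-simplices (8): ADF, AFM, BEM, BFM, BJM, DEL, FGM, GJM

Hence C_0 ≅ Z^9, C_1 ≅ Z^18, C_2 ≅ Z^8.

∂_1: C_1 → C_0 is given by ∂[p,q] = [q] − [p].
As a 9×18 matrix over Z this has rank 8, with invariant factors (1,1,1,1,1,1,1,1).

The boundary map ∂_2: C_2 → C_1 sends each 2-simplex [p,q,r] to [q,r] − [p,r] + [p,q]. For instance
  ∂DEL = EL − DL + DE,
  ∂GJM = JM − GM + GJ.
This gives a 18×8 integer matrix of rank 8; reducing to Smith normal form yields diagonal entries (1,1,1,1,1,1,1,1).

Reading off H_k = ker ∂_k / im ∂_{k+1}:

  H_0: rank C_0 − rank ∂_1 = 9 − 8 = 1, and the invariant factors of ∂_1 are all 1, so H_0 = Z.
  H_1: rank ker ∂_1 − rank ∂_2 = (18 − 8) − 8 = 2, and the invariant factors of ∂_2 are all 1, so H_1 = Z^2.
  H_2: rank ker ∂_2 − rank ∂_3 = (8 − 8) − 0 = 0, and there is no ∂_3, so H_2 = 0.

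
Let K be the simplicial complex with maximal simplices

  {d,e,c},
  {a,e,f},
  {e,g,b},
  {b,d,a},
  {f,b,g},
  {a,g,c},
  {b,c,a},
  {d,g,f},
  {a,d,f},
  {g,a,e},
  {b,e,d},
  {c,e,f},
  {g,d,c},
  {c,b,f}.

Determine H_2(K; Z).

H_2 = Z.

K has 7 vertices, 21 edges, 14 triangles.
rank ∂_2 = 13, rank ∂_3 = 0 ⇒ b_2 = 14 − 13 − 0 = 1. So H_2 ≅ Z.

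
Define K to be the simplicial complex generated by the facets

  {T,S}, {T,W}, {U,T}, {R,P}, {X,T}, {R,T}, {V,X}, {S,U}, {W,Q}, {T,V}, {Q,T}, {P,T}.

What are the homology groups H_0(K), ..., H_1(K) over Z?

H_0 = Z,  H_1 = Z^4.

We work with the vertex ordering P < Q < R < S < T < U < V < W < X. The simplices of K, each written with vertices in increasing order, are:

  0-simplices (9): P, Q, R, S, T, U, V, W, X
  1-simplices (12): PR, PT, QT, QW, RT, ST, SU, TU, TV, TW, TX, VX

so the chain groups are C_0 ≅ Z^9, C_1 ≅ Z^12.

∂_1: C_1 → C_0 maps an edge to its endpoints' difference, ∂[p,q] = q − p.
The 9×12 boundary matrix has rank 8 and Smith normal form diag(1,1,1,1,1,1,1,1).

Now H_k = ker ∂_k / im ∂_{k+1}, so:

  H_0: rank C_0 − rank ∂_1 = 9 − 8 = 1, and the invariant factors of ∂_1 are all 1, so H_0 = Z.
  H_1: rank ker ∂_1 − rank ∂_2 = (12 − 8) − 0 = 4, and there is no ∂_2, so H_1 = Z^4.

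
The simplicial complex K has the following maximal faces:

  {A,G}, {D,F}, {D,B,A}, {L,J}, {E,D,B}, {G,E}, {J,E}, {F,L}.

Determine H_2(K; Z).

We work with the vertex ordering A < B < D < E < F < G < J < L. The simplices of K, each written with vertices in increasing order, are:

  0-simplices (8): A, B, D, E, F, G, J, L
  1-simplices (11): AB, AD, AG, BD, BE, DE, DF, EG, EJ, FL, JL
  2-simplices (2): ABD, BDE

giving chain groups C_0 ≅ Z^8, C_1 ≅ Z^11, C_2 ≅ Z^2.

Boundary ∂_1: C_1 → C_0 sends each edge [p,q] (with p < q) to q − p. For instance
  ∂AB = B − A.
This gives a 8×11 integer matrix of rank 7; reducing to Smith normal form yields diagonal entries (1,1,1,1,1,1,1).

The boundary map ∂_2: C_2 → C_1 sends each 2-simplex [p,q,r] to [q,r] − [p,r] + [p,q]. For instance
  ∂BDE = DE − BE + BD,
  ∂ABD = BD − AD + AB.
The resulting 11×2 matrix has rank 2, and its Smith normal form has invariant factors (1,1).

Reading off H_k = ker ∂_k / im ∂_{k+1}:

  H_2: rank ker ∂_2 − rank ∂_3 = (2 − 2) − 0 = 0, and there is no ∂_3, so H_2 ≅ 0.

H_2 = 0.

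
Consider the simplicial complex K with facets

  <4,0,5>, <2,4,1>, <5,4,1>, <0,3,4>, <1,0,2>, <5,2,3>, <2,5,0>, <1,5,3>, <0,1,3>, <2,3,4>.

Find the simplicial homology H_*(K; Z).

Order the vertices as 0 < 1 < 2 < 3 < 4 < 5. Listing each simplex with vertices in this order, K has dimension 2 with simplices:

  0-simplices (6): [0], [1], [2], [3], [4], [5]
  1-simplices (15): [0,1], [0,2], [0,3], [0,4], [0,5], [1,2], [1,3], [1,4], [1,5], [2,3], [2,4], [2,5], [3,4], [3,5], [4,5]
  2-simplices (10): [0,1,2], [0,1,3], [0,2,5], [0,3,4], [0,4,5], [1,2,4], [1,3,5], [1,4,5], [2,3,4], [2,3,5]

giving chain groups C_0 ≅ Z^6, C_1 ≅ Z^15, C_2 ≅ Z^10.

Boundary ∂_1: C_1 → C_0 maps an edge to its endpoints' difference, ∂[p,q] = q − p. For instance
  ∂[1,5] = [5] − [1].
This gives a 6×15 integer matrix of rank 5; reducing to Smith normal form yields diagonal entries (1,1,1,1,1).

Boundary ∂_2: C_2 → C_1 acts by ∂[p,q,r] = [q,r] − [p,r] + [p,q]. For instance
  ∂[0,1,2] = [1,2] − [0,2] + [0,1],
  ∂[0,1,3] = [1,3] − [0,3] + [0,1].
The 15×10 boundary matrix has rank 10 and Smith normal form diag(1,1,1,1,1,1,1,1,1,2).

Reading off H_k = ker ∂_k / im ∂_{k+1}:

  H_0: rank C_0 − rank ∂_1 = 6 − 5 = 1, and the invariant factors of ∂_1 are all 1, so H_0 ≅ Z.
  H_1: rank ker ∂_1 − rank ∂_2 = (15 − 5) − 10 = 0, and ∂_2 has invariant factor 2 > 1, so H_1 ≅ Z_2.
  H_2: rank ker ∂_2 − rank ∂_3 = (10 − 10) − 0 = 0, and there is no ∂_3, so H_2 ≅ 0.

(K is a triangulation of the real projective plane RP^2.)

H_0 ≅ Z,  H_1 ≅ Z_2,  H_2 = 0.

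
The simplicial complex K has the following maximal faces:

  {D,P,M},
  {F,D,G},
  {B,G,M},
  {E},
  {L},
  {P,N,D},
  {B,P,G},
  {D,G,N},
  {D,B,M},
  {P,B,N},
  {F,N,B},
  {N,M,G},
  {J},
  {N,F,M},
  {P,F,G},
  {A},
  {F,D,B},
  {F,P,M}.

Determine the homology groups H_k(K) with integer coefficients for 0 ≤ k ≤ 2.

Fix the vertex order A < B < D < E < F < G < J < L < M < N < P and write every simplex with vertices in increasing order. Then dim K = 2 and the simplices of K are:

  0-simplices (11): A, B, D, E, F, G, J, L, M, N, P
  1-simplices (21): BD, BF, BG, BM, BN, BP, DF, DG, DM, DN, DP, FG, FM, FN, FP, GM, GN, GP, MN, MP, NP
  2-simplices (14): BDF, BDM, BFN, BGM, BGP, BNP, DFG, DGN, DMP, DNP, FGP, FMN, FMP, GMN

giving chain groups C_0 ≅ Z^11, C_1 ≅ Z^21, C_2 ≅ Z^14.

∂_1: C_1 → C_0 sends each edge [p,q] (with p < q) to q − p. For instance
  ∂FP = P − F.
As a 11×21 matrix over Z this has rank 6, with invariant factors (1,1,1,1,1,1).

∂_2: C_2 → C_1 acts by ∂[p,q,r] = [q,r] − [p,r] + [p,q]. For instance
  ∂BGP = GP − BP + BG,
  ∂DMP = MP − DP + DM.
As a 21×14 matrix over Z this has rank 13, with invariant factors (1,1,1,1,1,1,1,1,1,1,1,1,1).

Now H_k = ker ∂_k / im ∂_{k+1}, so:

  H_0: rank C_0 − rank ∂_1 = 11 − 6 = 5, and the invariant factors of ∂_1 are all 1, so H_0 = Z^5.
  H_1: rank ker ∂_1 − rank ∂_2 = (21 − 6) − 13 = 2, and the invariant factors of ∂_2 are all 1, so H_1 = Z^2.
  H_2: rank ker ∂_2 − rank ∂_3 = (14 − 13) − 0 = 1, and there is no ∂_3, so H_2 = Z.

(K is a triangulation of the disjoint union of the torus T^2 and a set of 4 points.)

H_0 ≅ Z^5,  H_1 ≅ Z^2,  H_2 ≅ Z.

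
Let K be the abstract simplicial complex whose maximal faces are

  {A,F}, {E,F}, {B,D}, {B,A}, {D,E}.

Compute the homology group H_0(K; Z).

H_0 ≅ Z.

Take the total order A < B < D < E < F on the vertex set. Then K (dimension 1) consists of the simplices:

  0-simplices (5): A, B, D, E, F
  1-simplices (5): AB, AF, BD, DE, EF

giving chain groups C_0 ≅ Z^5, C_1 ≅ Z^5.

Boundary ∂_1: C_1 → C_0 maps an edge to its endpoints' difference, ∂[p,q] = q − p.
This gives a 5×5 integer matrix of rank 4; reducing to Smith normal form yields diagonal entries (1,1,1,1).

Now H_k = ker ∂_k / im ∂_{k+1}, so:

  H_0: rank C_0 − rank ∂_1 = 5 − 4 = 1, and the invariant factors of ∂_1 are all 1, so H_0 ≅ Z.

(K is a triangulation of the circle S^1.)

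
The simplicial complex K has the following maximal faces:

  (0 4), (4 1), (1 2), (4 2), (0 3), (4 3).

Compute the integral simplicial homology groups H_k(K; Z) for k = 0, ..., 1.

Order the vertices as 0 < 1 < 2 < 3 < 4. Listing each simplex with vertices in this order, K has dimension 1 with simplices:

  0-simplices (5): [0], [1], [2], [3], [4]
  1-simplices (6): [0,3], [0,4], [1,2], [1,4], [2,4], [3,4]

Hence C_0 ≅ Z^5, C_1 ≅ Z^6.

∂_1: C_1 → C_0 maps an edge to its endpoints' difference, ∂[p,q] = q − p.
The resulting 5×6 matrix has rank 4, and its Smith normal form has invariant factors (1,1,1,1).

Reading off H_k = ker ∂_k / im ∂_{k+1}:

  H_0: rank C_0 − rank ∂_1 = 5 − 4 = 1, and the invariant factors of ∂_1 are all 1, so H_0 ≅ Z.
  H_1: rank ker ∂_1 − rank ∂_2 = (6 − 4) − 0 = 2, and there is no ∂_2, so H_1 ≅ Z^2.

As a check, the Euler characteristic is 5 − 6 = -1, which agrees with 1 − 2 = -1.

H_0 = Z,  H_1 = Z^2.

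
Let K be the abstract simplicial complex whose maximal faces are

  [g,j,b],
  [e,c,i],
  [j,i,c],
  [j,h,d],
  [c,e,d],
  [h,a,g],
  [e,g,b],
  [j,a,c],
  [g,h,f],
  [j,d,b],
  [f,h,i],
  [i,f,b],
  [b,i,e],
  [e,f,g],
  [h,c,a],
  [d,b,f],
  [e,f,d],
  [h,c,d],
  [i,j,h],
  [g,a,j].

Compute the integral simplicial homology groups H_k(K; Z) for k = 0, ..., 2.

Take the total order a < b < c < d < e < f < g < h < i < j on the vertex set. Then K (dimension 2) consists of the simplices:

  0-simplices (10): a, b, c, d, e, f, g, h, i, j
  1-simplices (30): ac, ag, ah, aj, bd, be, bf, bg, bi, bj, cd, ce, ch, ci, cj, de, df, dh, dj, ef, eg, ei, fg, fh, fi, gh, gj, hi, hj, ij
  2-simplices (20): ach, acj, agh, agj, bdf, bdj, beg, bei, bfi, bgj, cde, cdh, cei, cij, def, dhj, efg, fgh, fhi, hij

so the chain groups are C_0 ≅ Z^10, C_1 ≅ Z^30, C_2 ≅ Z^20.

The boundary map ∂_1: C_1 → C_0 is given by ∂[p,q] = [q] − [p].
As a 10×30 matrix over Z this has rank 9, with invariant factors (1,1,1,1,1,1,1,1,1).

The boundary map ∂_2: C_2 → C_1 sends each 2-simplex [p,q,r] to [q,r] − [p,r] + [p,q]. For instance
  ∂agh = gh − ah + ag,
  ∂cij = ij − cj + ci.
This gives a 30×20 integer matrix of rank 20; reducing to Smith normal form yields diagonal entries (1,1,1,1,1,1,1,1,1,1,1,1,1,1,1,1,1,1,1,2).

Computing H_k = (kernel of ∂_k) / (image of ∂_{k+1}):

  H_0: rank C_0 − rank ∂_1 = 10 − 9 = 1, and the invariant factors of ∂_1 are all 1, so H_0 ≅ Z.
  H_1: rank ker ∂_1 − rank ∂_2 = (30 − 9) − 20 = 1, and ∂_2 has invariant factor 2 > 1, so H_1 ≅ Z × Z/2.
  H_2: rank ker ∂_2 − rank ∂_3 = (20 − 20) − 0 = 0, and there is no ∂_3, so H_2 ≅ 0.

H_0 ≅ Z,  H_1 ≅ Z × Z/2,  H_2 = 0.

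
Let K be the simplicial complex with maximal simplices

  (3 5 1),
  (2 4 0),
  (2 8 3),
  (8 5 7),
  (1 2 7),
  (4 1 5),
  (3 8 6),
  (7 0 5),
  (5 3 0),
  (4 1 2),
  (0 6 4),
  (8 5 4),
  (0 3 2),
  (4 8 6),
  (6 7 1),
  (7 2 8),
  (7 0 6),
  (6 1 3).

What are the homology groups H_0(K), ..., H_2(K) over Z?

H_0 = Z,  H_1 = Z^2,  H_2 = Z.

Order the vertices as 0 < 1 < 2 < 3 < 4 < 5 < 6 < 7 < 8. Listing each simplex with vertices in this order, K has dimension 2 with simplices:

  0-simplices (9): [0], [1], [2], [3], [4], [5], [6], [7], [8]
  1-simplices (27): (27 of them)
  2-simplices (18): [0,2,3], [0,2,4], [0,3,5], [0,4,6], [0,5,7], [0,6,7], [1,2,4], [1,2,7], [1,3,5], [1,3,6], [1,4,5], [1,6,7], [2,3,8], [2,7,8], [3,6,8], [4,5,8], [4,6,8], [5,7,8]

so the chain groups are C_0 ≅ Z^9, C_1 ≅ Z^27, C_2 ≅ Z^18.

∂_1: C_1 → C_0 sends each edge [p,q] (with p < q) to q − p.
The resulting 9×27 matrix has rank 8, and its Smith normal form has invariant factors (1,1,1,1,1,1,1,1).

Boundary ∂_2: C_2 → C_1 acts by ∂[p,q,r] = [q,r] − [p,r] + [p,q]. For instance
  ∂[3,6,8] = [6,8] − [3,8] + [3,6],
  ∂[1,3,5] = [3,5] − [1,5] + [1,3].
As a 27×18 matrix over Z this has rank 17, with invariant factors (1,1,1,1,1,1,1,1,1,1,1,1,1,1,1,1,1).

From H_k ≅ ker(∂_k) / im(∂_{k+1}) we obtain:

  H_0: rank C_0 − rank ∂_1 = 9 − 8 = 1, and the invariant factors of ∂_1 are all 1, so H_0 = Z.
  H_1: rank ker ∂_1 − rank ∂_2 = (27 − 8) − 17 = 2, and the invariant factors of ∂_2 are all 1, so H_1 = Z^2.
  H_2: rank ker ∂_2 − rank ∂_3 = (18 − 17) − 0 = 1, and there is no ∂_3, so H_2 = Z.

As a check, the Euler characteristic is 9 − 27 + 18 = 0, which agrees with 1 − 2 + 1 = 0.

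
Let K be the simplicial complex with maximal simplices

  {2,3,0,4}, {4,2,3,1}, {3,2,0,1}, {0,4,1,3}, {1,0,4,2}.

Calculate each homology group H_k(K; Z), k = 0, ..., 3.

H_0 = Z,  H_1 = 0,  H_2 = 0,  H_3 = Z.

Order the vertices as 0 < 1 < 2 < 3 < 4. Listing each simplex with vertices in this order, K has dimension 3 with simplices:

  0-simplices (5): [0], [1], [2], [3], [4]
  1-simplices (10): [0,1], [0,2], [0,3], [0,4], [1,2], [1,3], [1,4], [2,3], [2,4], [3,4]
  2-simplices (10): [0,1,2], [0,1,3], [0,1,4], [0,2,3], [0,2,4], [0,3,4], [1,2,3], [1,2,4], [1,3,4], [2,3,4]
  3-simplices (5): [0,1,2,3], [0,1,2,4], [0,1,3,4], [0,2,3,4], [1,2,3,4]

so the chain groups are C_0 ≅ Z^5, C_1 ≅ Z^10, C_2 ≅ Z^10, C_3 ≅ Z^5.

Boundary ∂_1: C_1 → C_0 sends each edge [p,q] (with p < q) to q − p. For instance
  ∂[0,2] = [2] − [0].
The 5×10 boundary matrix has rank 4 and Smith normal form diag(1,1,1,1).

The boundary map ∂_2: C_2 → C_1 sends each 2-simplex [p,q,r] to [q,r] − [p,r] + [p,q]. For instance
  ∂[1,2,3] = [2,3] − [1,3] + [1,2],
  ∂[0,3,4] = [3,4] − [0,4] + [0,3].
As a 10×10 matrix over Z this has rank 6, with invariant factors (1,1,1,1,1,1).

The boundary map ∂_3: C_3 → C_2 sends each 3-simplex σ to the alternating sum Σ_i (−1)^i (σ with its i-th vertex removed). For instance
  ∂[0,1,2,4] = [1,2,4] − [0,2,4] + [0,1,4] − [0,1,2],
  ∂[0,1,2,3] = [1,2,3] − [0,2,3] + [0,1,3] − [0,1,2].
The 10×5 boundary matrix has rank 4 and Smith normal form diag(1,1,1,1).

Reading off H_k = ker ∂_k / im ∂_{k+1}:

  H_0: rank C_0 − rank ∂_1 = 5 − 4 = 1, and the invariant factors of ∂_1 are all 1, so H_0 = Z.
  H_1: rank ker ∂_1 − rank ∂_2 = (10 − 4) − 6 = 0, and the invariant factors of ∂_2 are all 1, so H_1 = 0.
  H_2: rank ker ∂_2 − rank ∂_3 = (10 − 6) − 4 = 0, and the invariant factors of ∂_3 are all 1, so H_2 = 0.
  H_3: rank ker ∂_3 − rank ∂_4 = (5 − 4) − 0 = 1, and there is no ∂_4, so H_3 = Z.

As a check, the Euler characteristic is 5 − 10 + 10 − 5 = 0, which agrees with 1 − 0 + 0 − 1 = 0.
(K is a triangulation of the 3-sphere S^3.)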